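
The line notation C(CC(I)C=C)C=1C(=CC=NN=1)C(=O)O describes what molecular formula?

C10H11IN2O2

Heavy atoms from the SMILES: 10 C, 1 I, 2 N, 2 O.
Implicit hydrogens by atom environment:
  3 × C: 2 H each → 6
  2 × C (aromatic): 1 H each → 2
  2 × C: 1 H each → 2
  2 × C (aromatic): no H
  2 × N (aromatic): no H
  1 × C: no H
  1 × I: no H
  1 × O: 1 H
  1 × O: no H
  Total hydrogens = 11.
Molecular formula: C10H11IN2O2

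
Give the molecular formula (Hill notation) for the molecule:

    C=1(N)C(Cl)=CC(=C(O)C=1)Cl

C6H5Cl2NO

Heavy atoms from the SMILES: 6 C, 2 Cl, 1 N, 1 O.
Implicit hydrogens by atom environment:
  4 × C (aromatic): no H
  2 × C (aromatic): 1 H each → 2
  2 × Cl: no H
  1 × N: 2 H
  1 × O: 1 H
  Total hydrogens = 5.
Molecular formula: C6H5Cl2NO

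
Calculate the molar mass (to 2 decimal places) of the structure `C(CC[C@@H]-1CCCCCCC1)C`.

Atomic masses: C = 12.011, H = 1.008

168.32

Molecular formula: C12H24.
M = 12×12.011 + 24×1.008 = 168.32 g/mol.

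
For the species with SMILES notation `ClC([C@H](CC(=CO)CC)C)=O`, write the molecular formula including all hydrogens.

Heavy atoms from the SMILES: 8 C, 1 Cl, 2 O.
Implicit hydrogens by atom environment:
  2 × C: 3 H each → 6
  2 × C: 2 H each → 4
  2 × C: 1 H each → 2
  2 × C: no H
  1 × Cl: no H
  1 × O: 1 H
  1 × O: no H
  Total hydrogens = 13.
Molecular formula: C8H13ClO2

C8H13ClO2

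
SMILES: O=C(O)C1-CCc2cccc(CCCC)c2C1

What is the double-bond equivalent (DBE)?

6

Molecular formula from the SMILES: C15H20O2.
DoU = (2C + 2 + N − H − X)/2 = (2·15 + 2 + 0 − 20 − 0)/2 = 12/2 = 6.
(Structurally: 2 ring(s) + 4 π bond(s) = 6.)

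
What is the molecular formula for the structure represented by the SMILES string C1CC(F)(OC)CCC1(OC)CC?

C10H19FO2

Heavy atoms from the SMILES: 10 C, 1 F, 2 O.
Implicit hydrogens by atom environment:
  5 × C: 2 H each → 10
  3 × C: 3 H each → 9
  2 × C: no H
  2 × O: no H
  1 × F: no H
  Total hydrogens = 19.
Molecular formula: C10H19FO2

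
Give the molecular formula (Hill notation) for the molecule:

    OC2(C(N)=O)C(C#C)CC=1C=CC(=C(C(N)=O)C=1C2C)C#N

Heavy atoms from the SMILES: 16 C, 3 N, 3 O.
Implicit hydrogens by atom environment:
  5 × C: no H
  4 × C (aromatic): no H
  3 × C: 1 H each → 3
  2 × C (aromatic): 1 H each → 2
  2 × N: 2 H each → 4
  2 × O: no H
  1 × C: 3 H
  1 × C: 2 H
  1 × N: no H
  1 × O: 1 H
  Total hydrogens = 15.
Molecular formula: C16H15N3O3

C16H15N3O3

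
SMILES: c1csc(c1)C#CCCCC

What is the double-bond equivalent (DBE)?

Molecular formula from the SMILES: C10H12S.
DoU = (2C + 2 + N − H − X)/2 = (2·10 + 2 + 0 − 12 − 0)/2 = 10/2 = 5.
(Structurally: 1 ring(s) + 4 π bond(s) = 5.)

5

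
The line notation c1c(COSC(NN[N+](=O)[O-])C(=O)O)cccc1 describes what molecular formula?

Heavy atoms from the SMILES: 9 C, 3 N, 5 O, 1 S.
Implicit hydrogens by atom environment:
  5 × C (aromatic): 1 H each → 5
  3 × O: no H
  2 × N: 1 H each → 2
  1 × C: 2 H
  1 × C: 1 H
  1 × C: no H
  1 × C (aromatic): no H
  1 × N (charge +1): no H
  1 × O: 1 H
  1 × O (charge -1): no H
  1 × S: no H
  Total hydrogens = 11.
Molecular formula: C9H11N3O5S

C9H11N3O5S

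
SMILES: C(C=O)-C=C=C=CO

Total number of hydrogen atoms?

6

Hydrogens are implicit in SMILES; fill each atom to its normal valence:
  3 × C: 1 H each → 3
  2 × C: no H
  1 × C: 2 H
  1 × O: 1 H
  1 × O: no H
  Total hydrogens = 6.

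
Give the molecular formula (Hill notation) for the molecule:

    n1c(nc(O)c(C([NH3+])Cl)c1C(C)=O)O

Heavy atoms from the SMILES: 7 C, 1 Cl, 3 N, 3 O.
Implicit hydrogens by atom environment:
  4 × C (aromatic): no H
  2 × N (aromatic): no H
  2 × O: 1 H each → 2
  1 × C: 3 H
  1 × C: 1 H
  1 × C: no H
  1 × Cl: no H
  1 × N (charge +1): 3 H
  1 × O: no H
  Total hydrogens = 9.
Net charge +1.
Molecular formula: C7H9ClN3O3+

C7H9ClN3O3+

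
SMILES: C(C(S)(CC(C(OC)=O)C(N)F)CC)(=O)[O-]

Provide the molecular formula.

C9H15FNO4S-

Heavy atoms from the SMILES: 9 C, 1 F, 1 N, 4 O, 1 S.
Implicit hydrogens by atom environment:
  3 × C: no H
  3 × O: no H
  2 × C: 3 H each → 6
  2 × C: 2 H each → 4
  2 × C: 1 H each → 2
  1 × F: no H
  1 × N: 2 H
  1 × O (charge -1): no H
  1 × S: 1 H
  Total hydrogens = 15.
Net charge -1.
Molecular formula: C9H15FNO4S-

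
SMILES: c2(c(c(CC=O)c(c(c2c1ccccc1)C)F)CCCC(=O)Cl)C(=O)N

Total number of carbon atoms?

The symbol for carbon appears 20 times in the SMILES. Lowercase c denotes aromatic carbon and counts toward C.

20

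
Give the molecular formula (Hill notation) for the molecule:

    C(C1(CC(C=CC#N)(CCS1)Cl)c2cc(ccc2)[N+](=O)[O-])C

C16H17ClN2O2S

Heavy atoms from the SMILES: 16 C, 1 Cl, 2 N, 2 O, 1 S.
Implicit hydrogens by atom environment:
  4 × C: 2 H each → 8
  4 × C (aromatic): 1 H each → 4
  3 × C: no H
  2 × C: 1 H each → 2
  2 × C (aromatic): no H
  1 × C: 3 H
  1 × Cl: no H
  1 × N (charge +1): no H
  1 × N: no H
  1 × O: no H
  1 × O (charge -1): no H
  1 × S: no H
  Total hydrogens = 17.
Molecular formula: C16H17ClN2O2S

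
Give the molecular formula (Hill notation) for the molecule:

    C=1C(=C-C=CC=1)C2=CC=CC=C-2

Heavy atoms from the SMILES: 12 C.
Implicit hydrogens by atom environment:
  10 × C (aromatic): 1 H each → 10
  2 × C (aromatic): no H
  Total hydrogens = 10.
Molecular formula: C12H10

C12H10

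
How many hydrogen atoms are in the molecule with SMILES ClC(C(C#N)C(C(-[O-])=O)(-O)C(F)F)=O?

3

Hydrogens are implicit in SMILES; fill each atom to its normal valence:
  4 × C: no H
  2 × C: 1 H each → 2
  2 × F: no H
  2 × O: no H
  1 × Cl: no H
  1 × N: no H
  1 × O: 1 H
  1 × O (charge -1): no H
  Total hydrogens = 3.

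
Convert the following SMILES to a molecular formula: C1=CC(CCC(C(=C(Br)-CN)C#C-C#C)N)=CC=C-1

Heavy atoms from the SMILES: 1 Br, 16 C, 2 N.
Implicit hydrogens by atom environment:
  5 × C (aromatic): 1 H each → 5
  5 × C: no H
  3 × C: 2 H each → 6
  2 × C: 1 H each → 2
  2 × N: 2 H each → 4
  1 × Br: no H
  1 × C (aromatic): no H
  Total hydrogens = 17.
Molecular formula: C16H17BrN2

C16H17BrN2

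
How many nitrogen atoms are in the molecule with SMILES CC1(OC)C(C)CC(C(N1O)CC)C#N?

The symbol for nitrogen appears 2 times in the SMILES.

2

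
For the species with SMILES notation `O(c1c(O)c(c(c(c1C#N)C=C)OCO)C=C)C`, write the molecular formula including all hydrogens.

C13H13NO4

Heavy atoms from the SMILES: 13 C, 1 N, 4 O.
Implicit hydrogens by atom environment:
  6 × C (aromatic): no H
  3 × C: 2 H each → 6
  2 × C: 1 H each → 2
  2 × O: 1 H each → 2
  2 × O: no H
  1 × C: 3 H
  1 × C: no H
  1 × N: no H
  Total hydrogens = 13.
Molecular formula: C13H13NO4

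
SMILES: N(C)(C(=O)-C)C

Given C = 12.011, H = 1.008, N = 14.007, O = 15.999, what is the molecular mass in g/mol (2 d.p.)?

87.12

Molecular formula: C4H9NO.
M = 4×12.011 + 9×1.008 + 1×14.007 + 1×15.999 = 87.12 g/mol.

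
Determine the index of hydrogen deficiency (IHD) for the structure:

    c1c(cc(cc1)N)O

Molecular formula from the SMILES: C6H7NO.
DoU = (2C + 2 + N − H − X)/2 = (2·6 + 2 + 1 − 7 − 0)/2 = 8/2 = 4.
(Structurally: 1 ring(s) + 3 π bond(s) = 4.)

4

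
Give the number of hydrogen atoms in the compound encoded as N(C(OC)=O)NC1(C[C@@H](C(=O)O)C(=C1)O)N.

Hydrogens are implicit in SMILES; fill each atom to its normal valence:
  4 × C: no H
  3 × O: no H
  2 × C: 1 H each → 2
  2 × N: 1 H each → 2
  2 × O: 1 H each → 2
  1 × C: 3 H
  1 × C: 2 H
  1 × N: 2 H
  Total hydrogens = 13.

13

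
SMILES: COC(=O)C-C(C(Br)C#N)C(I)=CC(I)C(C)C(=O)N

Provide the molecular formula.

C12H15BrI2N2O3

Heavy atoms from the SMILES: 1 Br, 12 C, 2 I, 2 N, 3 O.
Implicit hydrogens by atom environment:
  5 × C: 1 H each → 5
  4 × C: no H
  3 × O: no H
  2 × C: 3 H each → 6
  2 × I: no H
  1 × Br: no H
  1 × C: 2 H
  1 × N: 2 H
  1 × N: no H
  Total hydrogens = 15.
Molecular formula: C12H15BrI2N2O3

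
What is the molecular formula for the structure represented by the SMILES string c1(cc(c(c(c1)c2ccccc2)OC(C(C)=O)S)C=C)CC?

Heavy atoms from the SMILES: 19 C, 2 O, 1 S.
Implicit hydrogens by atom environment:
  7 × C (aromatic): 1 H each → 7
  5 × C (aromatic): no H
  2 × C: 3 H each → 6
  2 × C: 2 H each → 4
  2 × C: 1 H each → 2
  2 × O: no H
  1 × C: no H
  1 × S: 1 H
  Total hydrogens = 20.
Molecular formula: C19H20O2S

C19H20O2S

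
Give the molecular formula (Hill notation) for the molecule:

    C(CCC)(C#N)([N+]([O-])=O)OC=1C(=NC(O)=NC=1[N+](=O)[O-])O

C9H9N5O7

Heavy atoms from the SMILES: 9 C, 5 N, 7 O.
Implicit hydrogens by atom environment:
  4 × C (aromatic): no H
  3 × O: no H
  2 × C: 2 H each → 4
  2 × C: no H
  2 × N (aromatic): no H
  2 × N (charge +1): no H
  2 × O: 1 H each → 2
  2 × O (charge -1): no H
  1 × C: 3 H
  1 × N: no H
  Total hydrogens = 9.
Molecular formula: C9H9N5O7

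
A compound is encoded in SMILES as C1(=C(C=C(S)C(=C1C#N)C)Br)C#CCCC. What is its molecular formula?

Heavy atoms from the SMILES: 1 Br, 13 C, 1 N, 1 S.
Implicit hydrogens by atom environment:
  5 × C (aromatic): no H
  3 × C: no H
  2 × C: 3 H each → 6
  2 × C: 2 H each → 4
  1 × Br: no H
  1 × C (aromatic): 1 H
  1 × N: no H
  1 × S: 1 H
  Total hydrogens = 12.
Molecular formula: C13H12BrNS

C13H12BrNS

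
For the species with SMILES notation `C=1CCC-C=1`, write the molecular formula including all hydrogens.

C5H8

Heavy atoms from the SMILES: 5 C.
Implicit hydrogens by atom environment:
  3 × C: 2 H each → 6
  2 × C: 1 H each → 2
  Total hydrogens = 8.
Molecular formula: C5H8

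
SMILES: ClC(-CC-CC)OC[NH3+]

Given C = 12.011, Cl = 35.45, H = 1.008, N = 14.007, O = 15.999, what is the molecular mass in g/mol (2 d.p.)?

Molecular formula: C6H15ClNO+.
M = 6×12.011 + 1×35.45 + 15×1.008 + 1×14.007 + 1×15.999 = 152.64 g/mol.

152.64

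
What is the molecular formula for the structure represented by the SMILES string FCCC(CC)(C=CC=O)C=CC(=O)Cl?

C11H14ClFO2

Heavy atoms from the SMILES: 11 C, 1 Cl, 1 F, 2 O.
Implicit hydrogens by atom environment:
  5 × C: 1 H each → 5
  3 × C: 2 H each → 6
  2 × C: no H
  2 × O: no H
  1 × C: 3 H
  1 × Cl: no H
  1 × F: no H
  Total hydrogens = 14.
Molecular formula: C11H14ClFO2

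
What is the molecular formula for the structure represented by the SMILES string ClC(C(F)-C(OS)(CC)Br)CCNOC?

C8H16BrClFNO2S

Heavy atoms from the SMILES: 1 Br, 8 C, 1 Cl, 1 F, 1 N, 2 O, 1 S.
Implicit hydrogens by atom environment:
  3 × C: 2 H each → 6
  2 × C: 3 H each → 6
  2 × C: 1 H each → 2
  2 × O: no H
  1 × Br: no H
  1 × C: no H
  1 × Cl: no H
  1 × F: no H
  1 × N: 1 H
  1 × S: 1 H
  Total hydrogens = 16.
Molecular formula: C8H16BrClFNO2S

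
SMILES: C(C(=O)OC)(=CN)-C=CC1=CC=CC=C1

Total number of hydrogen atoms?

Hydrogens are implicit in SMILES; fill each atom to its normal valence:
  5 × C (aromatic): 1 H each → 5
  3 × C: 1 H each → 3
  2 × C: no H
  2 × O: no H
  1 × C: 3 H
  1 × C (aromatic): no H
  1 × N: 2 H
  Total hydrogens = 13.

13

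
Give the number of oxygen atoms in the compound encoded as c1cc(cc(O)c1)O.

The symbol for oxygen appears 2 times in the SMILES.

2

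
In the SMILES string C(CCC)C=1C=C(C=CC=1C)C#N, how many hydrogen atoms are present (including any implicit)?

15

Hydrogens are implicit in SMILES; fill each atom to its normal valence:
  3 × C: 2 H each → 6
  3 × C (aromatic): 1 H each → 3
  3 × C (aromatic): no H
  2 × C: 3 H each → 6
  1 × C: no H
  1 × N: no H
  Total hydrogens = 15.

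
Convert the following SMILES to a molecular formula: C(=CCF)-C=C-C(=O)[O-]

Heavy atoms from the SMILES: 6 C, 1 F, 2 O.
Implicit hydrogens by atom environment:
  4 × C: 1 H each → 4
  1 × C: 2 H
  1 × C: no H
  1 × F: no H
  1 × O: no H
  1 × O (charge -1): no H
  Total hydrogens = 6.
Net charge -1.
Molecular formula: C6H6FO2-

C6H6FO2-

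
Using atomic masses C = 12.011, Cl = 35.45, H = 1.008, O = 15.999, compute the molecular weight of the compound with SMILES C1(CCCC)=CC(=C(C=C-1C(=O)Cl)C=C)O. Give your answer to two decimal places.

Molecular formula: C13H15ClO2.
M = 13×12.011 + 1×35.45 + 15×1.008 + 2×15.999 = 238.71 g/mol.

238.71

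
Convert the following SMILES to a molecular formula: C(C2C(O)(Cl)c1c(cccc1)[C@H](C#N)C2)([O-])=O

C12H9ClNO3-

Heavy atoms from the SMILES: 12 C, 1 Cl, 1 N, 3 O.
Implicit hydrogens by atom environment:
  4 × C (aromatic): 1 H each → 4
  3 × C: no H
  2 × C: 1 H each → 2
  2 × C (aromatic): no H
  1 × C: 2 H
  1 × Cl: no H
  1 × N: no H
  1 × O: 1 H
  1 × O: no H
  1 × O (charge -1): no H
  Total hydrogens = 9.
Net charge -1.
Molecular formula: C12H9ClNO3-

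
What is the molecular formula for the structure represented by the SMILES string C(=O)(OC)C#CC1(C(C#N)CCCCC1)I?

C12H14INO2

Heavy atoms from the SMILES: 12 C, 1 I, 1 N, 2 O.
Implicit hydrogens by atom environment:
  5 × C: 2 H each → 10
  5 × C: no H
  2 × O: no H
  1 × C: 3 H
  1 × C: 1 H
  1 × I: no H
  1 × N: no H
  Total hydrogens = 14.
Molecular formula: C12H14INO2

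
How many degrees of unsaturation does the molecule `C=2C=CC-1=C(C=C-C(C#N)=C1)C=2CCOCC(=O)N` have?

Molecular formula from the SMILES: C15H14N2O2.
DoU = (2C + 2 + N − H − X)/2 = (2·15 + 2 + 2 − 14 − 0)/2 = 20/2 = 10.
(Structurally: 2 ring(s) + 8 π bond(s) = 10.)

10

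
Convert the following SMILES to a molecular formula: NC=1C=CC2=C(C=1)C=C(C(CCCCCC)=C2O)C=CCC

C20H27NO

Heavy atoms from the SMILES: 20 C, 1 N, 1 O.
Implicit hydrogens by atom environment:
  6 × C: 2 H each → 12
  6 × C (aromatic): no H
  4 × C (aromatic): 1 H each → 4
  2 × C: 3 H each → 6
  2 × C: 1 H each → 2
  1 × N: 2 H
  1 × O: 1 H
  Total hydrogens = 27.
Molecular formula: C20H27NO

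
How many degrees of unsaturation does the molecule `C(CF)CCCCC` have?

0

Molecular formula from the SMILES: C7H15F.
DoU = (2C + 2 + N − H − X)/2 = (2·7 + 2 + 0 − 15 − 1)/2 = 0/2 = 0.
(Structurally: 0 ring(s) + 0 π bond(s) = 0.)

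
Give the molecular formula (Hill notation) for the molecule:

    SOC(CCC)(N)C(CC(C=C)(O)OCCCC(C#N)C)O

Heavy atoms from the SMILES: 15 C, 2 N, 4 O, 1 S.
Implicit hydrogens by atom environment:
  7 × C: 2 H each → 14
  3 × C: 1 H each → 3
  3 × C: no H
  2 × C: 3 H each → 6
  2 × O: 1 H each → 2
  2 × O: no H
  1 × N: 2 H
  1 × N: no H
  1 × S: 1 H
  Total hydrogens = 28.
Molecular formula: C15H28N2O4S

C15H28N2O4S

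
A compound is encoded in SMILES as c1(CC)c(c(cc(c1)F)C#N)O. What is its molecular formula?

Heavy atoms from the SMILES: 9 C, 1 F, 1 N, 1 O.
Implicit hydrogens by atom environment:
  4 × C (aromatic): no H
  2 × C (aromatic): 1 H each → 2
  1 × C: 3 H
  1 × C: 2 H
  1 × C: no H
  1 × F: no H
  1 × N: no H
  1 × O: 1 H
  Total hydrogens = 8.
Molecular formula: C9H8FNO

C9H8FNO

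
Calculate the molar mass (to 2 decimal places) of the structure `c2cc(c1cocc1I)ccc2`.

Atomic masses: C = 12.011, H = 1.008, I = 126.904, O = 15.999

Molecular formula: C10H7IO.
M = 10×12.011 + 7×1.008 + 1×126.904 + 1×15.999 = 270.07 g/mol.

270.07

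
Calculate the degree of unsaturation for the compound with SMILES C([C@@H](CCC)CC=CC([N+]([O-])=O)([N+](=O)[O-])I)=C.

Molecular formula from the SMILES: C10H15IN2O4.
DoU = (2C + 2 + N − H − X)/2 = (2·10 + 2 + 2 − 15 − 1)/2 = 8/2 = 4.
(Structurally: 0 ring(s) + 4 π bond(s) = 4.)

4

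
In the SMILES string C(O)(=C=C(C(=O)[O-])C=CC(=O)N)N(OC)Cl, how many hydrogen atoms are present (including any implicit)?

8

Hydrogens are implicit in SMILES; fill each atom to its normal valence:
  5 × C: no H
  3 × O: no H
  2 × C: 1 H each → 2
  1 × C: 3 H
  1 × Cl: no H
  1 × N: 2 H
  1 × N: no H
  1 × O: 1 H
  1 × O (charge -1): no H
  Total hydrogens = 8.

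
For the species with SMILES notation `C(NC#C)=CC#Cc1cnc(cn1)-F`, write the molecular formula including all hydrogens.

C10H6FN3

Heavy atoms from the SMILES: 10 C, 1 F, 3 N.
Implicit hydrogens by atom environment:
  3 × C: 1 H each → 3
  3 × C: no H
  2 × C (aromatic): 1 H each → 2
  2 × C (aromatic): no H
  2 × N (aromatic): no H
  1 × F: no H
  1 × N: 1 H
  Total hydrogens = 6.
Molecular formula: C10H6FN3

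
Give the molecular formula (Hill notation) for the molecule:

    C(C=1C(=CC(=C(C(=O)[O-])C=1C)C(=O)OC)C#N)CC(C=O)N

Heavy atoms from the SMILES: 15 C, 2 N, 5 O.
Implicit hydrogens by atom environment:
  5 × C (aromatic): no H
  4 × O: no H
  3 × C: no H
  2 × C: 3 H each → 6
  2 × C: 2 H each → 4
  2 × C: 1 H each → 2
  1 × C (aromatic): 1 H
  1 × N: 2 H
  1 × N: no H
  1 × O (charge -1): no H
  Total hydrogens = 15.
Net charge -1.
Molecular formula: C15H15N2O5-

C15H15N2O5-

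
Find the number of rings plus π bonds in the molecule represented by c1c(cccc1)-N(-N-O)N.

4

Molecular formula from the SMILES: C6H9N3O.
DoU = (2C + 2 + N − H − X)/2 = (2·6 + 2 + 3 − 9 − 0)/2 = 8/2 = 4.
(Structurally: 1 ring(s) + 3 π bond(s) = 4.)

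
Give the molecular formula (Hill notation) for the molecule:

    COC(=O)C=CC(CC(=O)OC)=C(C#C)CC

Heavy atoms from the SMILES: 13 C, 4 O.
Implicit hydrogens by atom environment:
  5 × C: no H
  4 × O: no H
  3 × C: 3 H each → 9
  3 × C: 1 H each → 3
  2 × C: 2 H each → 4
  Total hydrogens = 16.
Molecular formula: C13H16O4

C13H16O4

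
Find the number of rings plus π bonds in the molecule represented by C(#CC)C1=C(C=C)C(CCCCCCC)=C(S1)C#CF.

Molecular formula from the SMILES: C18H21FS.
DoU = (2C + 2 + N − H − X)/2 = (2·18 + 2 + 0 − 21 − 1)/2 = 16/2 = 8.
(Structurally: 1 ring(s) + 7 π bond(s) = 8.)

8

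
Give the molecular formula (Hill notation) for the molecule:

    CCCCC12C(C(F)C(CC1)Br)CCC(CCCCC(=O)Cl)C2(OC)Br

C20H32Br2ClFO2

Heavy atoms from the SMILES: 2 Br, 20 C, 1 Cl, 1 F, 2 O.
Implicit hydrogens by atom environment:
  11 × C: 2 H each → 22
  4 × C: 1 H each → 4
  3 × C: no H
  2 × Br: no H
  2 × C: 3 H each → 6
  2 × O: no H
  1 × Cl: no H
  1 × F: no H
  Total hydrogens = 32.
Molecular formula: C20H32Br2ClFO2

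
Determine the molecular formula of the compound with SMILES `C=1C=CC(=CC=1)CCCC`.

Heavy atoms from the SMILES: 10 C.
Implicit hydrogens by atom environment:
  5 × C (aromatic): 1 H each → 5
  3 × C: 2 H each → 6
  1 × C: 3 H
  1 × C (aromatic): no H
  Total hydrogens = 14.
Molecular formula: C10H14

C10H14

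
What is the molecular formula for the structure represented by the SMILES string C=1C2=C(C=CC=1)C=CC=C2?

Heavy atoms from the SMILES: 10 C.
Implicit hydrogens by atom environment:
  8 × C (aromatic): 1 H each → 8
  2 × C (aromatic): no H
  Total hydrogens = 8.
Molecular formula: C10H8

C10H8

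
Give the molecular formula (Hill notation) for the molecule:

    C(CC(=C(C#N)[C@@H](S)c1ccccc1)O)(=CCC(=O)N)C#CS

C17H16N2O2S2

Heavy atoms from the SMILES: 17 C, 2 N, 2 O, 2 S.
Implicit hydrogens by atom environment:
  7 × C: no H
  5 × C (aromatic): 1 H each → 5
  2 × C: 2 H each → 4
  2 × C: 1 H each → 2
  2 × S: 1 H each → 2
  1 × C (aromatic): no H
  1 × N: 2 H
  1 × N: no H
  1 × O: 1 H
  1 × O: no H
  Total hydrogens = 16.
Molecular formula: C17H16N2O2S2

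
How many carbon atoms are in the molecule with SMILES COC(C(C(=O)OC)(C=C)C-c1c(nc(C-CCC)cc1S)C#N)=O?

18

The symbol for carbon appears 18 times in the SMILES. Lowercase c denotes aromatic carbon and counts toward C.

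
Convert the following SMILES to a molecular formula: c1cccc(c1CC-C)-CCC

C12H18

Heavy atoms from the SMILES: 12 C.
Implicit hydrogens by atom environment:
  4 × C: 2 H each → 8
  4 × C (aromatic): 1 H each → 4
  2 × C: 3 H each → 6
  2 × C (aromatic): no H
  Total hydrogens = 18.
Molecular formula: C12H18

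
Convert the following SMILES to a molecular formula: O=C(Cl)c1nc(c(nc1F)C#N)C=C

Heavy atoms from the SMILES: 8 C, 1 Cl, 1 F, 3 N, 1 O.
Implicit hydrogens by atom environment:
  4 × C (aromatic): no H
  2 × C: no H
  2 × N (aromatic): no H
  1 × C: 2 H
  1 × C: 1 H
  1 × Cl: no H
  1 × F: no H
  1 × N: no H
  1 × O: no H
  Total hydrogens = 3.
Molecular formula: C8H3ClFN3O

C8H3ClFN3O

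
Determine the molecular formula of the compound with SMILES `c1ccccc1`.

C6H6

Heavy atoms from the SMILES: 6 C.
Implicit hydrogens by atom environment:
  6 × C (aromatic): 1 H each → 6
  Total hydrogens = 6.
Molecular formula: C6H6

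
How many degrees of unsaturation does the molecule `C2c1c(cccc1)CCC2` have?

5

Molecular formula from the SMILES: C10H12.
DoU = (2C + 2 + N − H − X)/2 = (2·10 + 2 + 0 − 12 − 0)/2 = 10/2 = 5.
(Structurally: 2 ring(s) + 3 π bond(s) = 5.)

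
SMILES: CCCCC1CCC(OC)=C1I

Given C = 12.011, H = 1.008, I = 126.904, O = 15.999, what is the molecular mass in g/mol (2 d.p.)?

Molecular formula: C10H17IO.
M = 10×12.011 + 17×1.008 + 1×126.904 + 1×15.999 = 280.15 g/mol.

280.15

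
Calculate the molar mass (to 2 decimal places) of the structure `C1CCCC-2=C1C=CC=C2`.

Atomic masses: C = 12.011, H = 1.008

Molecular formula: C10H12.
M = 10×12.011 + 12×1.008 = 132.21 g/mol.

132.21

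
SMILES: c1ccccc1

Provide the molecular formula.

Heavy atoms from the SMILES: 6 C.
Implicit hydrogens by atom environment:
  6 × C (aromatic): 1 H each → 6
  Total hydrogens = 6.
Molecular formula: C6H6

C6H6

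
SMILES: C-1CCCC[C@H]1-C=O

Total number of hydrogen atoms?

12

Hydrogens are implicit in SMILES; fill each atom to its normal valence:
  5 × C: 2 H each → 10
  2 × C: 1 H each → 2
  1 × O: no H
  Total hydrogens = 12.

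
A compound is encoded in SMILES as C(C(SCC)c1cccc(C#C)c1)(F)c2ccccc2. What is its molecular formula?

Heavy atoms from the SMILES: 18 C, 1 F, 1 S.
Implicit hydrogens by atom environment:
  9 × C (aromatic): 1 H each → 9
  3 × C: 1 H each → 3
  3 × C (aromatic): no H
  1 × C: 3 H
  1 × C: 2 H
  1 × C: no H
  1 × F: no H
  1 × S: no H
  Total hydrogens = 17.
Molecular formula: C18H17FS

C18H17FS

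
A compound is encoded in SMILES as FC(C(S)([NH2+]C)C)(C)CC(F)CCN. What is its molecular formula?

Heavy atoms from the SMILES: 9 C, 2 F, 2 N, 1 S.
Implicit hydrogens by atom environment:
  3 × C: 3 H each → 9
  3 × C: 2 H each → 6
  2 × C: no H
  2 × F: no H
  1 × C: 1 H
  1 × N (charge +1): 2 H
  1 × N: 2 H
  1 × S: 1 H
  Total hydrogens = 21.
Net charge +1.
Molecular formula: C9H21F2N2S+

C9H21F2N2S+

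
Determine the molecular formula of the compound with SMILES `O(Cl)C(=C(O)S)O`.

Heavy atoms from the SMILES: 2 C, 1 Cl, 3 O, 1 S.
Implicit hydrogens by atom environment:
  2 × C: no H
  2 × O: 1 H each → 2
  1 × Cl: no H
  1 × O: no H
  1 × S: 1 H
  Total hydrogens = 3.
Molecular formula: C2H3ClO3S

C2H3ClO3S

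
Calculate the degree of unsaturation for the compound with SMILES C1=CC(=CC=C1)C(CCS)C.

Molecular formula from the SMILES: C10H14S.
DoU = (2C + 2 + N − H − X)/2 = (2·10 + 2 + 0 − 14 − 0)/2 = 8/2 = 4.
(Structurally: 1 ring(s) + 3 π bond(s) = 4.)

4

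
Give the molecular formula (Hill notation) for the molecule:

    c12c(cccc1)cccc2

Heavy atoms from the SMILES: 10 C.
Implicit hydrogens by atom environment:
  8 × C (aromatic): 1 H each → 8
  2 × C (aromatic): no H
  Total hydrogens = 8.
Molecular formula: C10H8

C10H8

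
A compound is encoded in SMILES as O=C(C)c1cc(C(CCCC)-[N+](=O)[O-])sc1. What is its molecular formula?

Heavy atoms from the SMILES: 11 C, 1 N, 3 O, 1 S.
Implicit hydrogens by atom environment:
  3 × C: 2 H each → 6
  2 × C: 3 H each → 6
  2 × C (aromatic): 1 H each → 2
  2 × C (aromatic): no H
  2 × O: no H
  1 × C: 1 H
  1 × C: no H
  1 × N (charge +1): no H
  1 × O (charge -1): no H
  1 × S (aromatic): no H
  Total hydrogens = 15.
Molecular formula: C11H15NO3S

C11H15NO3S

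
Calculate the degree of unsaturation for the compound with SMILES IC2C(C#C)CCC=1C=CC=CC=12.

7

Molecular formula from the SMILES: C12H11I.
DoU = (2C + 2 + N − H − X)/2 = (2·12 + 2 + 0 − 11 − 1)/2 = 14/2 = 7.
(Structurally: 2 ring(s) + 5 π bond(s) = 7.)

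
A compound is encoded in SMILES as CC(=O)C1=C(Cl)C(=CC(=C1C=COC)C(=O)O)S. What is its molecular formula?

Heavy atoms from the SMILES: 12 C, 1 Cl, 4 O, 1 S.
Implicit hydrogens by atom environment:
  5 × C (aromatic): no H
  3 × O: no H
  2 × C: 3 H each → 6
  2 × C: 1 H each → 2
  2 × C: no H
  1 × C (aromatic): 1 H
  1 × Cl: no H
  1 × O: 1 H
  1 × S: 1 H
  Total hydrogens = 11.
Molecular formula: C12H11ClO4S

C12H11ClO4S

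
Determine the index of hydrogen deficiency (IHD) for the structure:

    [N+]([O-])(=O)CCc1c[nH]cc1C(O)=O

5

Molecular formula from the SMILES: C7H8N2O4.
DoU = (2C + 2 + N − H − X)/2 = (2·7 + 2 + 2 − 8 − 0)/2 = 10/2 = 5.
(Structurally: 1 ring(s) + 4 π bond(s) = 5.)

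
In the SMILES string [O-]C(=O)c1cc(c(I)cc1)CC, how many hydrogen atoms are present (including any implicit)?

Hydrogens are implicit in SMILES; fill each atom to its normal valence:
  3 × C (aromatic): 1 H each → 3
  3 × C (aromatic): no H
  1 × C: 3 H
  1 × C: 2 H
  1 × C: no H
  1 × I: no H
  1 × O: no H
  1 × O (charge -1): no H
  Total hydrogens = 8.

8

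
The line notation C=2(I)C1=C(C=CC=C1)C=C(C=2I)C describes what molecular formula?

Heavy atoms from the SMILES: 11 C, 2 I.
Implicit hydrogens by atom environment:
  5 × C (aromatic): 1 H each → 5
  5 × C (aromatic): no H
  2 × I: no H
  1 × C: 3 H
  Total hydrogens = 8.
Molecular formula: C11H8I2

C11H8I2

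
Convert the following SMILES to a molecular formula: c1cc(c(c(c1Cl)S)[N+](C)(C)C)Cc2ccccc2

C16H19ClNS+

Heavy atoms from the SMILES: 16 C, 1 Cl, 1 N, 1 S.
Implicit hydrogens by atom environment:
  7 × C (aromatic): 1 H each → 7
  5 × C (aromatic): no H
  3 × C: 3 H each → 9
  1 × C: 2 H
  1 × Cl: no H
  1 × N (charge +1): no H
  1 × S: 1 H
  Total hydrogens = 19.
Net charge +1.
Molecular formula: C16H19ClNS+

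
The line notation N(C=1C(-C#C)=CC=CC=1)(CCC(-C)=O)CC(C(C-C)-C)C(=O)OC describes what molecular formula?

C20H27NO3

Heavy atoms from the SMILES: 20 C, 1 N, 3 O.
Implicit hydrogens by atom environment:
  4 × C: 3 H each → 12
  4 × C: 2 H each → 8
  4 × C (aromatic): 1 H each → 4
  3 × C: 1 H each → 3
  3 × C: no H
  3 × O: no H
  2 × C (aromatic): no H
  1 × N: no H
  Total hydrogens = 27.
Molecular formula: C20H27NO3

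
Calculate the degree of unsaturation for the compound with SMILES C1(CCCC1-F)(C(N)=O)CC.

2

Molecular formula from the SMILES: C8H14FNO.
DoU = (2C + 2 + N − H − X)/2 = (2·8 + 2 + 1 − 14 − 1)/2 = 4/2 = 2.
(Structurally: 1 ring(s) + 1 π bond(s) = 2.)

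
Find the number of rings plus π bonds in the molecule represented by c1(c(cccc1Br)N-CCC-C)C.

Molecular formula from the SMILES: C11H16BrN.
DoU = (2C + 2 + N − H − X)/2 = (2·11 + 2 + 1 − 16 − 1)/2 = 8/2 = 4.
(Structurally: 1 ring(s) + 3 π bond(s) = 4.)

4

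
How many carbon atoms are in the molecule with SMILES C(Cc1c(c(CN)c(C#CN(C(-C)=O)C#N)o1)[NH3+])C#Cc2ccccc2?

20

The symbol for carbon appears 20 times in the SMILES. Lowercase c denotes aromatic carbon and counts toward C.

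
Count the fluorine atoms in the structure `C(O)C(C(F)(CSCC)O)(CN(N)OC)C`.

The symbol for fluorine appears 1 time in the SMILES.

1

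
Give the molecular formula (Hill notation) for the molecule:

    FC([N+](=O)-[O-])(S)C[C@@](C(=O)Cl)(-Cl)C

Heavy atoms from the SMILES: 5 C, 2 Cl, 1 F, 1 N, 3 O, 1 S.
Implicit hydrogens by atom environment:
  3 × C: no H
  2 × Cl: no H
  2 × O: no H
  1 × C: 3 H
  1 × C: 2 H
  1 × F: no H
  1 × N (charge +1): no H
  1 × O (charge -1): no H
  1 × S: 1 H
  Total hydrogens = 6.
Molecular formula: C5H6Cl2FNO3S

C5H6Cl2FNO3S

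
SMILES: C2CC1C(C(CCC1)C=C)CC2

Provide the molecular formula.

C12H20

Heavy atoms from the SMILES: 12 C.
Implicit hydrogens by atom environment:
  8 × C: 2 H each → 16
  4 × C: 1 H each → 4
  Total hydrogens = 20.
Molecular formula: C12H20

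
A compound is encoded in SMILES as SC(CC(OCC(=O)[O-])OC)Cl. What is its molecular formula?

Heavy atoms from the SMILES: 6 C, 1 Cl, 4 O, 1 S.
Implicit hydrogens by atom environment:
  3 × O: no H
  2 × C: 2 H each → 4
  2 × C: 1 H each → 2
  1 × C: 3 H
  1 × C: no H
  1 × Cl: no H
  1 × O (charge -1): no H
  1 × S: 1 H
  Total hydrogens = 10.
Net charge -1.
Molecular formula: C6H10ClO4S-

C6H10ClO4S-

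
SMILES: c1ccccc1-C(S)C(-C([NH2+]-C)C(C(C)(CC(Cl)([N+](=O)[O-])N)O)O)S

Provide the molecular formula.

C15H25ClN3O4S2+

Heavy atoms from the SMILES: 15 C, 1 Cl, 3 N, 4 O, 2 S.
Implicit hydrogens by atom environment:
  5 × C (aromatic): 1 H each → 5
  4 × C: 1 H each → 4
  2 × C: 3 H each → 6
  2 × C: no H
  2 × O: 1 H each → 2
  2 × S: 1 H each → 2
  1 × C: 2 H
  1 × C (aromatic): no H
  1 × Cl: no H
  1 × N (charge +1): 2 H
  1 × N: 2 H
  1 × N (charge +1): no H
  1 × O: no H
  1 × O (charge -1): no H
  Total hydrogens = 25.
Net charge +1.
Molecular formula: C15H25ClN3O4S2+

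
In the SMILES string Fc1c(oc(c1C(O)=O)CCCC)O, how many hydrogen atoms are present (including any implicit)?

11

Hydrogens are implicit in SMILES; fill each atom to its normal valence:
  4 × C (aromatic): no H
  3 × C: 2 H each → 6
  2 × O: 1 H each → 2
  1 × C: 3 H
  1 × C: no H
  1 × F: no H
  1 × O (aromatic): no H
  1 × O: no H
  Total hydrogens = 11.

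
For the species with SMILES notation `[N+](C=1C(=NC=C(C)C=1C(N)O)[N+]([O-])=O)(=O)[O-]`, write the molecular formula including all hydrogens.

C7H8N4O5

Heavy atoms from the SMILES: 7 C, 4 N, 5 O.
Implicit hydrogens by atom environment:
  4 × C (aromatic): no H
  2 × N (charge +1): no H
  2 × O: no H
  2 × O (charge -1): no H
  1 × C: 3 H
  1 × C (aromatic): 1 H
  1 × C: 1 H
  1 × N: 2 H
  1 × N (aromatic): no H
  1 × O: 1 H
  Total hydrogens = 8.
Molecular formula: C7H8N4O5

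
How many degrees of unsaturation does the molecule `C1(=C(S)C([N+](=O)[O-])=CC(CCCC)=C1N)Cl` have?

Molecular formula from the SMILES: C10H13ClN2O2S.
DoU = (2C + 2 + N − H − X)/2 = (2·10 + 2 + 2 − 13 − 1)/2 = 10/2 = 5.
(Structurally: 1 ring(s) + 4 π bond(s) = 5.)

5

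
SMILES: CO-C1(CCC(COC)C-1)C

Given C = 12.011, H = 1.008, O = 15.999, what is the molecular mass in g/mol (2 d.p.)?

158.24

Molecular formula: C9H18O2.
M = 9×12.011 + 18×1.008 + 2×15.999 = 158.24 g/mol.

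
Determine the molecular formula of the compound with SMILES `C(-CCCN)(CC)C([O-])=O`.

Heavy atoms from the SMILES: 7 C, 1 N, 2 O.
Implicit hydrogens by atom environment:
  4 × C: 2 H each → 8
  1 × C: 3 H
  1 × C: 1 H
  1 × C: no H
  1 × N: 2 H
  1 × O: no H
  1 × O (charge -1): no H
  Total hydrogens = 14.
Net charge -1.
Molecular formula: C7H14NO2-

C7H14NO2-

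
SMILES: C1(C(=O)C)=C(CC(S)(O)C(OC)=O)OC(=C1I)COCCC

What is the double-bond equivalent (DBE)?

Molecular formula from the SMILES: C14H19IO6S.
DoU = (2C + 2 + N − H − X)/2 = (2·14 + 2 + 0 − 19 − 1)/2 = 10/2 = 5.
(Structurally: 1 ring(s) + 4 π bond(s) = 5.)

5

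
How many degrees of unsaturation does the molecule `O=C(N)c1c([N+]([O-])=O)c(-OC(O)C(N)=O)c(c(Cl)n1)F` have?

Molecular formula from the SMILES: C8H6ClFN4O6.
DoU = (2C + 2 + N − H − X)/2 = (2·8 + 2 + 4 − 6 − 2)/2 = 14/2 = 7.
(Structurally: 1 ring(s) + 6 π bond(s) = 7.)

7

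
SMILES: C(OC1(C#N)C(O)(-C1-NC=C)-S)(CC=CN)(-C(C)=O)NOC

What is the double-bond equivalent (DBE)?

6

Molecular formula from the SMILES: C13H20N4O4S.
DoU = (2C + 2 + N − H − X)/2 = (2·13 + 2 + 4 − 20 − 0)/2 = 12/2 = 6.
(Structurally: 1 ring(s) + 5 π bond(s) = 6.)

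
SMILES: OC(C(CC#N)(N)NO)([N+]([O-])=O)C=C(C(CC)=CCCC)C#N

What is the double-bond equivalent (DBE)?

7

Molecular formula from the SMILES: C14H21N5O4.
DoU = (2C + 2 + N − H − X)/2 = (2·14 + 2 + 5 − 21 − 0)/2 = 14/2 = 7.
(Structurally: 0 ring(s) + 7 π bond(s) = 7.)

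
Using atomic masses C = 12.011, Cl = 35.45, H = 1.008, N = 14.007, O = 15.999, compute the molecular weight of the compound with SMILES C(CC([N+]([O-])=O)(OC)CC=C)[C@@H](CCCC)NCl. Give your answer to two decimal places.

Molecular formula: C12H23ClN2O3.
M = 12×12.011 + 1×35.45 + 23×1.008 + 2×14.007 + 3×15.999 = 278.78 g/mol.

278.78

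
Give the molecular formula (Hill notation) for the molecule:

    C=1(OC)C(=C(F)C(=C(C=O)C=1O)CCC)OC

Heavy atoms from the SMILES: 12 C, 1 F, 4 O.
Implicit hydrogens by atom environment:
  6 × C (aromatic): no H
  3 × C: 3 H each → 9
  3 × O: no H
  2 × C: 2 H each → 4
  1 × C: 1 H
  1 × F: no H
  1 × O: 1 H
  Total hydrogens = 15.
Molecular formula: C12H15FO4

C12H15FO4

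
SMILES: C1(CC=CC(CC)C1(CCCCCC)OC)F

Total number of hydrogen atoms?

27

Hydrogens are implicit in SMILES; fill each atom to its normal valence:
  7 × C: 2 H each → 14
  4 × C: 1 H each → 4
  3 × C: 3 H each → 9
  1 × C: no H
  1 × F: no H
  1 × O: no H
  Total hydrogens = 27.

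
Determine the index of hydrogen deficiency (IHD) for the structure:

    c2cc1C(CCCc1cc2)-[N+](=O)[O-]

6

Molecular formula from the SMILES: C10H11NO2.
DoU = (2C + 2 + N − H − X)/2 = (2·10 + 2 + 1 − 11 − 0)/2 = 12/2 = 6.
(Structurally: 2 ring(s) + 4 π bond(s) = 6.)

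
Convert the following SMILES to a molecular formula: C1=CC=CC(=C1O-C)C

C8H10O

Heavy atoms from the SMILES: 8 C, 1 O.
Implicit hydrogens by atom environment:
  4 × C (aromatic): 1 H each → 4
  2 × C: 3 H each → 6
  2 × C (aromatic): no H
  1 × O: no H
  Total hydrogens = 10.
Molecular formula: C8H10O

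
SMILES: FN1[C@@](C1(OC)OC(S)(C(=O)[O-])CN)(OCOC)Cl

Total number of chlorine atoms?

The symbol for chlorine appears 1 time in the SMILES.

1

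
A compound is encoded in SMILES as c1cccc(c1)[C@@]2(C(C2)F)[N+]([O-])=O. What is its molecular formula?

Heavy atoms from the SMILES: 9 C, 1 F, 1 N, 2 O.
Implicit hydrogens by atom environment:
  5 × C (aromatic): 1 H each → 5
  1 × C: 2 H
  1 × C: 1 H
  1 × C: no H
  1 × C (aromatic): no H
  1 × F: no H
  1 × N (charge +1): no H
  1 × O: no H
  1 × O (charge -1): no H
  Total hydrogens = 8.
Molecular formula: C9H8FNO2

C9H8FNO2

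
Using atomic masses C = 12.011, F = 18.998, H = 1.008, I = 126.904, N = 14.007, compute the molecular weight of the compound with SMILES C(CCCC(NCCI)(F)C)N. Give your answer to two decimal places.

Molecular formula: C8H18FIN2.
M = 8×12.011 + 1×18.998 + 18×1.008 + 1×126.904 + 2×14.007 = 288.15 g/mol.

288.15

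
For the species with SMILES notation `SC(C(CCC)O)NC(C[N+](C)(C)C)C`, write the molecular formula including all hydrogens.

Heavy atoms from the SMILES: 11 C, 2 N, 1 O, 1 S.
Implicit hydrogens by atom environment:
  5 × C: 3 H each → 15
  3 × C: 2 H each → 6
  3 × C: 1 H each → 3
  1 × N: 1 H
  1 × N (charge +1): no H
  1 × O: 1 H
  1 × S: 1 H
  Total hydrogens = 27.
Net charge +1.
Molecular formula: C11H27N2OS+

C11H27N2OS+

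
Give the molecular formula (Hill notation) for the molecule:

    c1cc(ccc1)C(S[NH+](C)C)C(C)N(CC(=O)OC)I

Heavy atoms from the SMILES: 14 C, 1 I, 2 N, 2 O, 1 S.
Implicit hydrogens by atom environment:
  5 × C (aromatic): 1 H each → 5
  4 × C: 3 H each → 12
  2 × C: 1 H each → 2
  2 × O: no H
  1 × C: 2 H
  1 × C (aromatic): no H
  1 × C: no H
  1 × I: no H
  1 × N (charge +1): 1 H
  1 × N: no H
  1 × S: no H
  Total hydrogens = 22.
Net charge +1.
Molecular formula: C14H22IN2O2S+

C14H22IN2O2S+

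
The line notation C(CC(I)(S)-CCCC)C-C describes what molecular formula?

C9H19IS

Heavy atoms from the SMILES: 9 C, 1 I, 1 S.
Implicit hydrogens by atom environment:
  6 × C: 2 H each → 12
  2 × C: 3 H each → 6
  1 × C: no H
  1 × I: no H
  1 × S: 1 H
  Total hydrogens = 19.
Molecular formula: C9H19IS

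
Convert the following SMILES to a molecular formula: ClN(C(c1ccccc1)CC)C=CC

C12H16ClN

Heavy atoms from the SMILES: 12 C, 1 Cl, 1 N.
Implicit hydrogens by atom environment:
  5 × C (aromatic): 1 H each → 5
  3 × C: 1 H each → 3
  2 × C: 3 H each → 6
  1 × C: 2 H
  1 × C (aromatic): no H
  1 × Cl: no H
  1 × N: no H
  Total hydrogens = 16.
Molecular formula: C12H16ClN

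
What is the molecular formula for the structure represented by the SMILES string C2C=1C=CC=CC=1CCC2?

Heavy atoms from the SMILES: 10 C.
Implicit hydrogens by atom environment:
  4 × C: 2 H each → 8
  4 × C (aromatic): 1 H each → 4
  2 × C (aromatic): no H
  Total hydrogens = 12.
Molecular formula: C10H12

C10H12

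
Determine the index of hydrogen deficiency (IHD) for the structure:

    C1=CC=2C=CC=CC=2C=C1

7

Molecular formula from the SMILES: C10H8.
DoU = (2C + 2 + N − H − X)/2 = (2·10 + 2 + 0 − 8 − 0)/2 = 14/2 = 7.
(Structurally: 2 ring(s) + 5 π bond(s) = 7.)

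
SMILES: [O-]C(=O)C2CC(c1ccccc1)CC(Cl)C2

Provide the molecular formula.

C13H14ClO2-

Heavy atoms from the SMILES: 13 C, 1 Cl, 2 O.
Implicit hydrogens by atom environment:
  5 × C (aromatic): 1 H each → 5
  3 × C: 2 H each → 6
  3 × C: 1 H each → 3
  1 × C: no H
  1 × C (aromatic): no H
  1 × Cl: no H
  1 × O: no H
  1 × O (charge -1): no H
  Total hydrogens = 14.
Net charge -1.
Molecular formula: C13H14ClO2-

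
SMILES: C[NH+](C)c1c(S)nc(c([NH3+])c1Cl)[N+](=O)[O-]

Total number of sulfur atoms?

1

The symbol for sulfur appears 1 time in the SMILES.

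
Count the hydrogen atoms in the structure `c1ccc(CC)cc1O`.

Hydrogens are implicit in SMILES; fill each atom to its normal valence:
  4 × C (aromatic): 1 H each → 4
  2 × C (aromatic): no H
  1 × C: 3 H
  1 × C: 2 H
  1 × O: 1 H
  Total hydrogens = 10.

10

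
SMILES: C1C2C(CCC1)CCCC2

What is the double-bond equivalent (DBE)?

2

Molecular formula from the SMILES: C10H18.
DoU = (2C + 2 + N − H − X)/2 = (2·10 + 2 + 0 − 18 − 0)/2 = 4/2 = 2.
(Structurally: 2 ring(s) + 0 π bond(s) = 2.)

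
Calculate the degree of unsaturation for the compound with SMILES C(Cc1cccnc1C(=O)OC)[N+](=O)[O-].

6

Molecular formula from the SMILES: C9H10N2O4.
DoU = (2C + 2 + N − H − X)/2 = (2·9 + 2 + 2 − 10 − 0)/2 = 12/2 = 6.
(Structurally: 1 ring(s) + 5 π bond(s) = 6.)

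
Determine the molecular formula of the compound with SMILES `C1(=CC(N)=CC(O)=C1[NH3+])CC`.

Heavy atoms from the SMILES: 8 C, 2 N, 1 O.
Implicit hydrogens by atom environment:
  4 × C (aromatic): no H
  2 × C (aromatic): 1 H each → 2
  1 × C: 3 H
  1 × C: 2 H
  1 × N (charge +1): 3 H
  1 × N: 2 H
  1 × O: 1 H
  Total hydrogens = 13.
Net charge +1.
Molecular formula: C8H13N2O+

C8H13N2O+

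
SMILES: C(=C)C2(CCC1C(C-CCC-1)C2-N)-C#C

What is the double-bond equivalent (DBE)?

5

Molecular formula from the SMILES: C14H21N.
DoU = (2C + 2 + N − H − X)/2 = (2·14 + 2 + 1 − 21 − 0)/2 = 10/2 = 5.
(Structurally: 2 ring(s) + 3 π bond(s) = 5.)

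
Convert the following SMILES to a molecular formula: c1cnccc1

Heavy atoms from the SMILES: 5 C, 1 N.
Implicit hydrogens by atom environment:
  5 × C (aromatic): 1 H each → 5
  1 × N (aromatic): no H
  Total hydrogens = 5.
Molecular formula: C5H5N

C5H5N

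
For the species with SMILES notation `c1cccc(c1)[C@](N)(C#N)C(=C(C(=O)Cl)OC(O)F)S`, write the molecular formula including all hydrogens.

C12H10ClFN2O3S

Heavy atoms from the SMILES: 12 C, 1 Cl, 1 F, 2 N, 3 O, 1 S.
Implicit hydrogens by atom environment:
  5 × C (aromatic): 1 H each → 5
  5 × C: no H
  2 × O: no H
  1 × C: 1 H
  1 × C (aromatic): no H
  1 × Cl: no H
  1 × F: no H
  1 × N: 2 H
  1 × N: no H
  1 × O: 1 H
  1 × S: 1 H
  Total hydrogens = 10.
Molecular formula: C12H10ClFN2O3S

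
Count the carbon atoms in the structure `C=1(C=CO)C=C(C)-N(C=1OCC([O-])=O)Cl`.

9

The symbol for carbon appears 9 times in the SMILES. (Cl is a single chlorine, not C + l.)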